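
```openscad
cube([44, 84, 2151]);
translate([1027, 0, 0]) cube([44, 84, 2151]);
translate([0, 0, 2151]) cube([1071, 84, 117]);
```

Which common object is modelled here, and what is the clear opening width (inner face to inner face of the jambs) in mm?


A door frame. The clear opening width is 983 mm.

Two 2151 mm tall posts with a header on top — a door frame. The left jamb is 44 mm wide at x = 0; the right jamb starts at x = 1027. The clear opening is 1027 − 44 = 983 mm.


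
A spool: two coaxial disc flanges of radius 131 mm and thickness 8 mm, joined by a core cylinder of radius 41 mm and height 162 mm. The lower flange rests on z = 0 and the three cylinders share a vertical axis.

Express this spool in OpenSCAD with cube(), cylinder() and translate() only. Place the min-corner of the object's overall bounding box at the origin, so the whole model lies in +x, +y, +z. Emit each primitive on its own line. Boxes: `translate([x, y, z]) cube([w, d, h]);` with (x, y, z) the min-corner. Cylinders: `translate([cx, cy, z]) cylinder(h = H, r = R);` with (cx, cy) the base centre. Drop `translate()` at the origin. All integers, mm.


translate([131, 131, 0]) cylinder(h = 8, r = 131);
translate([131, 131, 8]) cylinder(h = 162, r = 41);
translate([131, 131, 170]) cylinder(h = 8, r = 131);


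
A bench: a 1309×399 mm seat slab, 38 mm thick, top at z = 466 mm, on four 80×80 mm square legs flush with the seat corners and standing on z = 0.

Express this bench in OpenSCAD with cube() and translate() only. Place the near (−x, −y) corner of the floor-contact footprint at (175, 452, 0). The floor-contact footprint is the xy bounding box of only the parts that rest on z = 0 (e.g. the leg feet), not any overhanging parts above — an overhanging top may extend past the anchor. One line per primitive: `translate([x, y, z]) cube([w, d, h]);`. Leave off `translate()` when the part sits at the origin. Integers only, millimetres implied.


// leg_h = 466 − 38 = 428
translate([175, 452, 428]) cube([1309, 399, 38]);
translate([175, 452, 0]) cube([80, 80, 428]);
translate([175, 771, 0]) cube([80, 80, 428]);
translate([1404, 452, 0]) cube([80, 80, 428]);
translate([1404, 771, 0]) cube([80, 80, 428]);


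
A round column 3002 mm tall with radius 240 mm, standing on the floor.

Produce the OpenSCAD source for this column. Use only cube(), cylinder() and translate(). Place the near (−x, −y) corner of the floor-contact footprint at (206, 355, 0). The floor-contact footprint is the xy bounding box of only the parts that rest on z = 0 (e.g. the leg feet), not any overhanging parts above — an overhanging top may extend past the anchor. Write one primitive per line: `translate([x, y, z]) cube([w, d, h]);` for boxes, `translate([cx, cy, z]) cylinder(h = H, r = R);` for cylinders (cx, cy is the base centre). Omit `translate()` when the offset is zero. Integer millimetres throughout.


translate([446, 595, 0]) cylinder(h = 3002, r = 240);


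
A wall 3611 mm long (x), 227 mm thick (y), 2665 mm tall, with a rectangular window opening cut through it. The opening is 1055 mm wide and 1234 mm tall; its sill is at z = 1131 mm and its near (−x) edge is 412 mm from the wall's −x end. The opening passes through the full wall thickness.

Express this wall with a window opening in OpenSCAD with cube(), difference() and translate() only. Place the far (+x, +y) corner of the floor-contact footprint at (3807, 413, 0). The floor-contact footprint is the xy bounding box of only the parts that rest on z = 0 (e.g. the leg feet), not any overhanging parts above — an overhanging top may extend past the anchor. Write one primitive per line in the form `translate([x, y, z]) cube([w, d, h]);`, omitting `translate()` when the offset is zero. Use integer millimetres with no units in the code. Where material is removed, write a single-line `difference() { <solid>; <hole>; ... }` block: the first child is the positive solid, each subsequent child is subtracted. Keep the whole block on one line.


difference() { translate([196, 186, 0]) cube([3611, 227, 2665]); translate([608, 186, 1131]) cube([1055, 227, 1234]); }


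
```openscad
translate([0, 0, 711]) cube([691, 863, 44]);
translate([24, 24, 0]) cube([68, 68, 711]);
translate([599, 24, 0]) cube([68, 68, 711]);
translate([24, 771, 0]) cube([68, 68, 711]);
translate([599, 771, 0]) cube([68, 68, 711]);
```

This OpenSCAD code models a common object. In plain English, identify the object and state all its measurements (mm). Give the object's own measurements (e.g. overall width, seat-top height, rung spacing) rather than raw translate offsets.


A rectangular dining table. The top is 691×863×44 mm with its upper surface at z = 755 mm. It stands on four 68×68 mm square legs, each inset 24 mm from the nearest pair of top edges, running from the floor to the underside of the top.


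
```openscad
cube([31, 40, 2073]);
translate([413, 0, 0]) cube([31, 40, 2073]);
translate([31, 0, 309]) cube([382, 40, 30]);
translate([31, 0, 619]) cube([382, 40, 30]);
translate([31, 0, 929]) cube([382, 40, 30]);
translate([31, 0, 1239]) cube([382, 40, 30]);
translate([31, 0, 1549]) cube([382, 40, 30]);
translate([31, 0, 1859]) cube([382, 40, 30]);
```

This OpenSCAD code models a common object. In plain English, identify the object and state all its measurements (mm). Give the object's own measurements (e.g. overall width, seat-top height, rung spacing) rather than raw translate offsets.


A straight ladder. Two 31×40 mm vertical rails, 2073 mm tall, stand 444 mm apart (outside-to-outside) with their front faces coplanar on the −y side. 6 rungs, each 40 mm deep and 30 mm tall, span between the inner faces of the rails, front faces flush with the rails. The lowest rung's underside is at z = 309 mm and rungs are spaced 310 mm apart (underside to underside).


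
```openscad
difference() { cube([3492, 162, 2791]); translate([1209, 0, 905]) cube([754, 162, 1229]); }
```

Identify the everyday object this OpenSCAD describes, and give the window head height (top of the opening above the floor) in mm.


A wall with a window opening. The window head height is 2134 mm.

A wall with a rectangular opening subtracted — a window. Sill at z = 905, opening 1229 mm tall, so the head is at 905 + 1229 = 2134 mm.


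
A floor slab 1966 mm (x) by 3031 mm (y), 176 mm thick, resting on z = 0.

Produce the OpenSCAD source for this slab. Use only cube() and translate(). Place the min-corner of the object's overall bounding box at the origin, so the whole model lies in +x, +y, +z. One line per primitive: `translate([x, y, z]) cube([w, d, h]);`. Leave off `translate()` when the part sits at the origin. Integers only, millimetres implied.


cube([1966, 3031, 176]);


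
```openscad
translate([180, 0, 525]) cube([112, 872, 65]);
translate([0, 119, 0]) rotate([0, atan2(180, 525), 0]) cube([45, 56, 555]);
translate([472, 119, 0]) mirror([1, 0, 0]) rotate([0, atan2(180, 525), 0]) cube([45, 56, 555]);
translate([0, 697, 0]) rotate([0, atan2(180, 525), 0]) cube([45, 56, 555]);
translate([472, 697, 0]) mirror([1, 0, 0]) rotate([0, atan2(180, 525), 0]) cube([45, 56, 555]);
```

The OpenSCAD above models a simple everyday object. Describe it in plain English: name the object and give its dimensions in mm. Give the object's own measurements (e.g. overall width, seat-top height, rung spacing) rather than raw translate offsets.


A sawhorse. A 112×872×65 mm beam (x, y, z) sits on two A-frame leg pairs. Each pair is two raked legs of 45×56 mm section (56 mm along y) splaying symmetrically in x. Each leg rises 525 mm vertically over 180 mm of horizontal reach and is 555 mm long along its own axis. Every leg's outer bottom edge rests on the floor and its outer top edge meets a bottom edge of the beam — the left legs (tilting toward +x) meet the beam's −x bottom edge, the right legs (their mirror images, tilting toward −x) meet its +x bottom edge — so the leg tops tuck under the beam, the beam's underside is 525 mm above the floor, and the feet are 472 mm apart outside-to-outside with the beam centred between them. The two leg pairs are set in 119 mm from either end of the beam.


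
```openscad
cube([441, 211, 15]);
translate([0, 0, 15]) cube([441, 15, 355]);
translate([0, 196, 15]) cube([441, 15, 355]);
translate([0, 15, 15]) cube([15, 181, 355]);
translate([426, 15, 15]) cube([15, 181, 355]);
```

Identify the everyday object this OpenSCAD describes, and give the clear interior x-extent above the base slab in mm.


An open box. The internal width is 411 mm.

A 441×211 base slab with four walls standing on it — an open box. The base is 441 mm wide and the walls are 15 mm thick, so the internal width is 441 − 2 × 15 = 411 mm.


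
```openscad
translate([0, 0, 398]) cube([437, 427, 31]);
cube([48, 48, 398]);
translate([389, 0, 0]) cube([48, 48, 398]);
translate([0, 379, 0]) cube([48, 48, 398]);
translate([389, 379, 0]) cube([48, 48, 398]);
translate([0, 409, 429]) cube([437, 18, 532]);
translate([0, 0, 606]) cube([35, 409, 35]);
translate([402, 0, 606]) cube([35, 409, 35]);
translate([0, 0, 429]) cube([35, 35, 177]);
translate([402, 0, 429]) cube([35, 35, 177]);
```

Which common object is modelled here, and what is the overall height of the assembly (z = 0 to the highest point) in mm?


A chair. The overall height is 961 mm.

A slab on four corner posts with a tall panel at the back — a chair. The seat slab sits at z = 398 with thickness 31, and the 532 mm backrest starts at the seat top, so the overall height is 398 + 31 + 532 = 961 mm.


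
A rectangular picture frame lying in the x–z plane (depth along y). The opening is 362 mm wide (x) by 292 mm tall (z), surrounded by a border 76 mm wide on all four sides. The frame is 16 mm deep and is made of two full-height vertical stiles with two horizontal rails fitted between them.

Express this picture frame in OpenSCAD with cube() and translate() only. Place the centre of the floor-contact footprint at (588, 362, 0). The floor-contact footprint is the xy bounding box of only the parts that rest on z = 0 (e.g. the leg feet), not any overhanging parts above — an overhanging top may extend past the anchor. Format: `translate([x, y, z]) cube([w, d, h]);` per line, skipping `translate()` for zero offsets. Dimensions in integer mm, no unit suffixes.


translate([331, 354, 0]) cube([76, 16, 444]);
translate([769, 354, 0]) cube([76, 16, 444]);
translate([407, 354, 0]) cube([362, 16, 76]);
translate([407, 354, 368]) cube([362, 16, 76]);


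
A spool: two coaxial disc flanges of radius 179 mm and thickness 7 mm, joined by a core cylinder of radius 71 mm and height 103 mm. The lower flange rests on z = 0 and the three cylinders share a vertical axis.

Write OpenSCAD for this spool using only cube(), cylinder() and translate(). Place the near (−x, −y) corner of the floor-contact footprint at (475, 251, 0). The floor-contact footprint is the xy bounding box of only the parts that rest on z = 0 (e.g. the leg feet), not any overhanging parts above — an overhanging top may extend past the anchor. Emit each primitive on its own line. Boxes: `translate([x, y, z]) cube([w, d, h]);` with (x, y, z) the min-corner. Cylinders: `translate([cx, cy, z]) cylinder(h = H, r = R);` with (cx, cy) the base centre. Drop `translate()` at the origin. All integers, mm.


translate([654, 430, 0]) cylinder(h = 7, r = 179);
translate([654, 430, 7]) cylinder(h = 103, r = 71);
translate([654, 430, 110]) cylinder(h = 7, r = 179);


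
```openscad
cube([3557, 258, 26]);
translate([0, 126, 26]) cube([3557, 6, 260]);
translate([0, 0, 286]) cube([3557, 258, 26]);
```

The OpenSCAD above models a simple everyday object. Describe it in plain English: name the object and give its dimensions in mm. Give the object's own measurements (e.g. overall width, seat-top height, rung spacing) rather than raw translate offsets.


An I-beam lying along x, 3557 mm long. Overall section height 312 mm. Two flanges 258 mm wide (y) and 26 mm thick, one on the floor and one at the top; a web 6 mm thick runs between them, centred on the flange width.


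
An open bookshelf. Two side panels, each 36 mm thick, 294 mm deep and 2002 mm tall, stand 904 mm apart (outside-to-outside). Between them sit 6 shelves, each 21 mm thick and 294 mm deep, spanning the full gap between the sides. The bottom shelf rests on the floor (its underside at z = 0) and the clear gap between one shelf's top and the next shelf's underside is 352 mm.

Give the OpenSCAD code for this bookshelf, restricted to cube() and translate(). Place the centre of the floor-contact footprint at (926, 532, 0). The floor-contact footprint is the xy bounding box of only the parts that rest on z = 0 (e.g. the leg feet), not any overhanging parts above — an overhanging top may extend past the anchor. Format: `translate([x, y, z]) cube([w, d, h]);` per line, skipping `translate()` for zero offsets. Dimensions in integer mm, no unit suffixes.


translate([474, 385, 0]) cube([36, 294, 2002]);
translate([1342, 385, 0]) cube([36, 294, 2002]);
translate([510, 385, 0]) cube([832, 294, 21]);
translate([510, 385, 373]) cube([832, 294, 21]);
translate([510, 385, 746]) cube([832, 294, 21]);
translate([510, 385, 1119]) cube([832, 294, 21]);
translate([510, 385, 1492]) cube([832, 294, 21]);
translate([510, 385, 1865]) cube([832, 294, 21]);


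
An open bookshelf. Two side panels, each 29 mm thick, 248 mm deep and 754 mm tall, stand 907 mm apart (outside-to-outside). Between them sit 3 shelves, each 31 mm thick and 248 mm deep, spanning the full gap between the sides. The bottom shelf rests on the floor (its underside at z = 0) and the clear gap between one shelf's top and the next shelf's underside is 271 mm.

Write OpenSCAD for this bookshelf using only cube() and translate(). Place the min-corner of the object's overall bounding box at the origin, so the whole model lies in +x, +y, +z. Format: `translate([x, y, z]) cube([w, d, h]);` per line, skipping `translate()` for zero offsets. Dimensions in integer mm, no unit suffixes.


cube([29, 248, 754]);
translate([878, 0, 0]) cube([29, 248, 754]);
translate([29, 0, 0]) cube([849, 248, 31]);
translate([29, 0, 302]) cube([849, 248, 31]);
translate([29, 0, 604]) cube([849, 248, 31]);


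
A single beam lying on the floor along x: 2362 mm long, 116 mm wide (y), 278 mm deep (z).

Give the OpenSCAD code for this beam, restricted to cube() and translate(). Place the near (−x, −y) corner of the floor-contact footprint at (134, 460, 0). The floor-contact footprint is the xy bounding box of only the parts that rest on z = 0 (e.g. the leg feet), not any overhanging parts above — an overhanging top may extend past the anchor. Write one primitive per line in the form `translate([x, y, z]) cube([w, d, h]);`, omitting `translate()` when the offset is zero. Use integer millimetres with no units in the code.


translate([134, 460, 0]) cube([2362, 116, 278]);


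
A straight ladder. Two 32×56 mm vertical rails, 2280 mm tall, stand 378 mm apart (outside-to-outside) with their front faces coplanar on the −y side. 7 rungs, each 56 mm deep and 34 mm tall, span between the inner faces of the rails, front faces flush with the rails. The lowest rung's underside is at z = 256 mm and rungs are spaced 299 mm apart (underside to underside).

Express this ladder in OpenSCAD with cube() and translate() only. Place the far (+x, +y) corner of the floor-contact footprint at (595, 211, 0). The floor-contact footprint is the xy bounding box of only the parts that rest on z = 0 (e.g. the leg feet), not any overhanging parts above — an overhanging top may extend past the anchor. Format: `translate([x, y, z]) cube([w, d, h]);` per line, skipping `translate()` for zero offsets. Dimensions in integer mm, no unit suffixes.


// rung span = 378 - 2*32 = 314
// rung[k] z = 256 + k*299
translate([217, 155, 0]) cube([32, 56, 2280]);
translate([563, 155, 0]) cube([32, 56, 2280]);
translate([249, 155, 256]) cube([314, 56, 34]);
translate([249, 155, 555]) cube([314, 56, 34]);
translate([249, 155, 854]) cube([314, 56, 34]);
translate([249, 155, 1153]) cube([314, 56, 34]);
translate([249, 155, 1452]) cube([314, 56, 34]);
translate([249, 155, 1751]) cube([314, 56, 34]);
translate([249, 155, 2050]) cube([314, 56, 34]);


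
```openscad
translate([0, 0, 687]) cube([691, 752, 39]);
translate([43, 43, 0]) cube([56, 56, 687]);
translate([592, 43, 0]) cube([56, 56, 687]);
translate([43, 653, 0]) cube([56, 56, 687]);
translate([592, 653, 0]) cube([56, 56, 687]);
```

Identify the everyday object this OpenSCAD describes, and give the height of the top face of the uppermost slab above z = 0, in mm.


A table. The table height is 726 mm.

A 691×752×39 slab sits at z = 687 on four 56 mm square posts — a table. The top surface is at 687 + 39 = 726 mm.


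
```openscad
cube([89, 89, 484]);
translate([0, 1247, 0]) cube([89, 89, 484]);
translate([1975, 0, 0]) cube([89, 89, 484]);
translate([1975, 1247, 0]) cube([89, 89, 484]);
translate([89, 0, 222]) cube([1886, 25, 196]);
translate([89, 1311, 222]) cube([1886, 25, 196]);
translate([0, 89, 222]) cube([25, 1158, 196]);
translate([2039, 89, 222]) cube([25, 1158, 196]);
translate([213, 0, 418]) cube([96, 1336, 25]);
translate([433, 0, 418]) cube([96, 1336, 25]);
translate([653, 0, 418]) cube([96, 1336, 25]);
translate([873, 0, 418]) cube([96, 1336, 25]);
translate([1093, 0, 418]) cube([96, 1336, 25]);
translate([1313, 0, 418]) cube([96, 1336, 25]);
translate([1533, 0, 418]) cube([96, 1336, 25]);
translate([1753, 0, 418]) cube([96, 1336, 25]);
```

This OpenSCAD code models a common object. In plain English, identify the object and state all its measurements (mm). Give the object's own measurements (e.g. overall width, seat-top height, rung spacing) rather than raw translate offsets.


A bed frame 2064 mm long (x) by 1336 mm wide (y). Four 89×89 mm corner posts, 484 mm tall, at the corners of the footprint. Four rails of 25 mm thickness and 196 mm height run between adjacent posts with their undersides at z = 222 mm, their outer faces flush with the outside of the frame (the two x-running rails run between the posts' inner faces; the two y-running rails run between the posts' inner faces). 8 slats, each 96 mm wide (x) and 25 mm thick, lie across the top of the two x-running rails, running the full 1336 mm width of the frame in y; along x they sit between the end posts with a 124 mm gap after the −x posts and between neighbouring slats, leaving 126 mm before the +x posts.


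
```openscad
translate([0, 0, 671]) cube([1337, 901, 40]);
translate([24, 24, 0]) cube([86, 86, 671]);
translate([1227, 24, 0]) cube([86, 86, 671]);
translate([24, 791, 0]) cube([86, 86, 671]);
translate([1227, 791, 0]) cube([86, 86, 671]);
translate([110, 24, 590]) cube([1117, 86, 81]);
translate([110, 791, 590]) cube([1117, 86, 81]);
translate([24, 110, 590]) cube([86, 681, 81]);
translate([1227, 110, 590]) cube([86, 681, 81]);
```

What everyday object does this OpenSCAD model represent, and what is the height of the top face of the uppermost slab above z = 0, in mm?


A table. The table height is 711 mm.

A 1337×901×40 slab sits at z = 671 on four 86 mm square posts — a table. The top surface is at 671 + 40 = 711 mm.


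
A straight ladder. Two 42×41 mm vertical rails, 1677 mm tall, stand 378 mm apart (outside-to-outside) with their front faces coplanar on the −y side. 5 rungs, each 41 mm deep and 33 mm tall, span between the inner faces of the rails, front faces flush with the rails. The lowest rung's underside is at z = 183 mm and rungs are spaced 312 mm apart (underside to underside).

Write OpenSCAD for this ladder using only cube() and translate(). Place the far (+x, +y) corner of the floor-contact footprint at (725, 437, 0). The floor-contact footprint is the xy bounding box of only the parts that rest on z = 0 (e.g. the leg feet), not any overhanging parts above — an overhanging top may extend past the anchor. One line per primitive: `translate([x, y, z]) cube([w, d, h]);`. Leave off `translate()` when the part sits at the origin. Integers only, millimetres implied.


translate([347, 396, 0]) cube([42, 41, 1677]);
translate([683, 396, 0]) cube([42, 41, 1677]);
translate([389, 396, 183]) cube([294, 41, 33]);
translate([389, 396, 495]) cube([294, 41, 33]);
translate([389, 396, 807]) cube([294, 41, 33]);
translate([389, 396, 1119]) cube([294, 41, 33]);
translate([389, 396, 1431]) cube([294, 41, 33]);


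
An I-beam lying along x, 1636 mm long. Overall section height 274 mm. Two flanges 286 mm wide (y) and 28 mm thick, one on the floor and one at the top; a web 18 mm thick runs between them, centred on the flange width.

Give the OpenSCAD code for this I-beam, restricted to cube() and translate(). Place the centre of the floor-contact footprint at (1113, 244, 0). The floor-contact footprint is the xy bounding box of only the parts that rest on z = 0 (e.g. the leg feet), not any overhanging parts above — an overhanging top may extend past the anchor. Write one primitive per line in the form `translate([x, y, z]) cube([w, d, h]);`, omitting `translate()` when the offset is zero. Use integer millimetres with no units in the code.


translate([295, 101, 0]) cube([1636, 286, 28]);
translate([295, 235, 28]) cube([1636, 18, 218]);
translate([295, 101, 246]) cube([1636, 286, 28]);


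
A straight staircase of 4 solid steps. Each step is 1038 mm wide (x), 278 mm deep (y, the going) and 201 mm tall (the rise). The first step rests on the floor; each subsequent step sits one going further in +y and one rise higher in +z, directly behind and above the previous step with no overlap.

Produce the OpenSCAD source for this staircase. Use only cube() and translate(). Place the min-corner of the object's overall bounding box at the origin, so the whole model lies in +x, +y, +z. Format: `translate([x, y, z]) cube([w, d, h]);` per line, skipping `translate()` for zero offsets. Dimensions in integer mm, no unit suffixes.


cube([1038, 278, 201]);
translate([0, 278, 201]) cube([1038, 278, 201]);
translate([0, 556, 402]) cube([1038, 278, 201]);
translate([0, 834, 603]) cube([1038, 278, 201]);


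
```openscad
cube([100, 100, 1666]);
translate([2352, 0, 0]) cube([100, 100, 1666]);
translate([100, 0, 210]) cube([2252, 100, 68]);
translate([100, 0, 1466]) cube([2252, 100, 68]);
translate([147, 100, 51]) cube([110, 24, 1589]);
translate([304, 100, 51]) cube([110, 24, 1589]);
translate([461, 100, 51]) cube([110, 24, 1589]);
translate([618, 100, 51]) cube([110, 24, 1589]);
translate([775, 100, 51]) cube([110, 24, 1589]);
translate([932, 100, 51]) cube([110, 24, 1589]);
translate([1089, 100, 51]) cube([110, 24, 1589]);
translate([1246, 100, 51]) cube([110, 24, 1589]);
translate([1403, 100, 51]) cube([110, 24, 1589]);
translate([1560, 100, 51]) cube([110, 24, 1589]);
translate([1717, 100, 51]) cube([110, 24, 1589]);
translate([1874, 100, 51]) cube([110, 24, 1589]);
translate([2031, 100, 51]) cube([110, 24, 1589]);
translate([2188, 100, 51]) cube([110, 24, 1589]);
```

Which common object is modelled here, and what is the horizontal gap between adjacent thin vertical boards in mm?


A fence section. The picket gap is 47 mm.

Two posts, two rails, 14 pickets — a fence section. Span 2252 mm holds 14 pickets of 110 mm with 15 equal gaps: ⌊(2252 − 14·110) / 15⌋ = 47 mm.


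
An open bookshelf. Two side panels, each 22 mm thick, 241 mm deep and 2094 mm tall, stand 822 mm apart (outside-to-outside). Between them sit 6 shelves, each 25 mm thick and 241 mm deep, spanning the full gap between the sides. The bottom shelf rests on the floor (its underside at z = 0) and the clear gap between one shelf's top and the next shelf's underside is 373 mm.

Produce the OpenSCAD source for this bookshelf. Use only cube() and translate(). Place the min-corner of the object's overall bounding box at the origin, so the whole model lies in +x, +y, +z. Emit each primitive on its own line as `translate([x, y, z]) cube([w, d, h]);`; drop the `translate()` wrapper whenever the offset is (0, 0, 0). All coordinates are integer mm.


cube([22, 241, 2094]);
translate([800, 0, 0]) cube([22, 241, 2094]);
translate([22, 0, 0]) cube([778, 241, 25]);
translate([22, 0, 398]) cube([778, 241, 25]);
translate([22, 0, 796]) cube([778, 241, 25]);
translate([22, 0, 1194]) cube([778, 241, 25]);
translate([22, 0, 1592]) cube([778, 241, 25]);
translate([22, 0, 1990]) cube([778, 241, 25]);


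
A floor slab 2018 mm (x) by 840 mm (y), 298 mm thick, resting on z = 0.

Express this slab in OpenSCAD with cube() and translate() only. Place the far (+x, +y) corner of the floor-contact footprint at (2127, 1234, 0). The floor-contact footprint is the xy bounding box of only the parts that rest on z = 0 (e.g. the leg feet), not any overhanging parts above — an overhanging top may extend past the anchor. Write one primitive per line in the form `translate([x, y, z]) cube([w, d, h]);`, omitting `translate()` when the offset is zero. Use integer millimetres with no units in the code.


translate([109, 394, 0]) cube([2018, 840, 298]);


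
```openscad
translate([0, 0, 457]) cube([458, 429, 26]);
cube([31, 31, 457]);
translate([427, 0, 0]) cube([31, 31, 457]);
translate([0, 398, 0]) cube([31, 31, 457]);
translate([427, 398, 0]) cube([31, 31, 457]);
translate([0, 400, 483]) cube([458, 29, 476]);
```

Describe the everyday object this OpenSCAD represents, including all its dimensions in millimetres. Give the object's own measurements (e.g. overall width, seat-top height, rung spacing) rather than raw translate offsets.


A chair. The seat is a 458×429×26 mm slab with its top at z = 483 mm, on four 31×31 mm corner legs (flush with the seat edges, standing on z = 0). A flat backrest 29 mm thick, 476 mm tall, spans the full seat width and rises from the seat top along its +y edge, rear face flush with the rear of the seat.


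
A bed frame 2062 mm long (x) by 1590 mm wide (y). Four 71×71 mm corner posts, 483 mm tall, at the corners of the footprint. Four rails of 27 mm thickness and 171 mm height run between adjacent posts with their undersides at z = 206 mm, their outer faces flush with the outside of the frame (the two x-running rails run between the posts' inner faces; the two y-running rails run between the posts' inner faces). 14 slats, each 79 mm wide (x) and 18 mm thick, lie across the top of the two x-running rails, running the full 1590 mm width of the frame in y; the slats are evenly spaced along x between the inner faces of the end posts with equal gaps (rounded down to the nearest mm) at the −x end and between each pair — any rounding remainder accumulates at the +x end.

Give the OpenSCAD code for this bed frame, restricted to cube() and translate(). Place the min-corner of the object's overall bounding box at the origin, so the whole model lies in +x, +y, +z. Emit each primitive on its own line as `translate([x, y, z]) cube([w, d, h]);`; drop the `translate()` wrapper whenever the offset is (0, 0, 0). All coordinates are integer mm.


cube([71, 71, 483]);
translate([0, 1519, 0]) cube([71, 71, 483]);
translate([1991, 0, 0]) cube([71, 71, 483]);
translate([1991, 1519, 0]) cube([71, 71, 483]);
translate([71, 0, 206]) cube([1920, 27, 171]);
translate([71, 1563, 206]) cube([1920, 27, 171]);
translate([0, 71, 206]) cube([27, 1448, 171]);
translate([2035, 71, 206]) cube([27, 1448, 171]);
translate([125, 0, 377]) cube([79, 1590, 18]);
translate([258, 0, 377]) cube([79, 1590, 18]);
translate([391, 0, 377]) cube([79, 1590, 18]);
translate([524, 0, 377]) cube([79, 1590, 18]);
translate([657, 0, 377]) cube([79, 1590, 18]);
translate([790, 0, 377]) cube([79, 1590, 18]);
translate([923, 0, 377]) cube([79, 1590, 18]);
translate([1056, 0, 377]) cube([79, 1590, 18]);
translate([1189, 0, 377]) cube([79, 1590, 18]);
translate([1322, 0, 377]) cube([79, 1590, 18]);
translate([1455, 0, 377]) cube([79, 1590, 18]);
translate([1588, 0, 377]) cube([79, 1590, 18]);
translate([1721, 0, 377]) cube([79, 1590, 18]);
translate([1854, 0, 377]) cube([79, 1590, 18]);


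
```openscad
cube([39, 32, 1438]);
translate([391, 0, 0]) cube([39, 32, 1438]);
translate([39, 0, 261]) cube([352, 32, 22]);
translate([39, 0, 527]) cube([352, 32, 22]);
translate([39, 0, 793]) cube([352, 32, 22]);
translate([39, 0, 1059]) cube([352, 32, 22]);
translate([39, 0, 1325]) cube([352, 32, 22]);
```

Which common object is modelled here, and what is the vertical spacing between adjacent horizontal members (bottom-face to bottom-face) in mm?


A ladder. The rung spacing is 266 mm.

Two tall 39×32 posts with 5 short bars between them — a ladder. Adjacent rungs sit at z = 261 and z = 527, so the spacing is 527 − 261 = 266 mm.


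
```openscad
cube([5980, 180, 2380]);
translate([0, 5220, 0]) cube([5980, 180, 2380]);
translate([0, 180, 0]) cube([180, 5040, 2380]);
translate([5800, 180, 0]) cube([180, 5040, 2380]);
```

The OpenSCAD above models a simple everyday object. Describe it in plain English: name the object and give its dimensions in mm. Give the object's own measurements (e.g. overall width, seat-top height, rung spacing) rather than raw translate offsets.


The wall frame of a small rectangular building: four walls, each 2380 mm tall and 180 mm thick, enclosing a footprint 5980 mm (x) by 5400 mm (y) outside-to-outside, with no floor or roof. The front and back walls (the −y and +y sides) span the full width; the two side walls fit between them.


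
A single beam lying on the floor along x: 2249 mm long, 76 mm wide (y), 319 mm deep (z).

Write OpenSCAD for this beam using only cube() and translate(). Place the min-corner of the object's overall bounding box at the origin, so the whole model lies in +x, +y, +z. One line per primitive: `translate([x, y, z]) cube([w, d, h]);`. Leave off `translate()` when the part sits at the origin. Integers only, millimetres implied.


cube([2249, 76, 319]);


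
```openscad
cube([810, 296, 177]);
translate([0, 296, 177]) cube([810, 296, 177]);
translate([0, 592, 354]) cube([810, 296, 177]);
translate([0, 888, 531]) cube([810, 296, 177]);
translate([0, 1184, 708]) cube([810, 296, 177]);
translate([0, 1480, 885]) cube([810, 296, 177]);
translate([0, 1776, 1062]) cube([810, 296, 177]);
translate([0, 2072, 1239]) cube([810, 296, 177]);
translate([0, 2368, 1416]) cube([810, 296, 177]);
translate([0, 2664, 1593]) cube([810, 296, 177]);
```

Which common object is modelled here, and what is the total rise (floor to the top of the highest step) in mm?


A staircase. The total rise is 1770 mm.

10 identical blocks, each offset up and back from the previous — a staircase. Each step is 177 mm tall and there are 10 of them, so the total rise is 10 × 177 = 1770 mm.


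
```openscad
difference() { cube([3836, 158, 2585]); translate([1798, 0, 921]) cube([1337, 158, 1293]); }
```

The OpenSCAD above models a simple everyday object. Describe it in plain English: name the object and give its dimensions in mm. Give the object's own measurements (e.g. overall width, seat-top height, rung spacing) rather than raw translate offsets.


A wall 3836 mm long (x), 158 mm thick (y), 2585 mm tall, with a rectangular window opening cut through it. The opening is 1337 mm wide and 1293 mm tall; its sill is at z = 921 mm and its near (−x) edge is 1798 mm from the wall's −x end. The opening passes through the full wall thickness.


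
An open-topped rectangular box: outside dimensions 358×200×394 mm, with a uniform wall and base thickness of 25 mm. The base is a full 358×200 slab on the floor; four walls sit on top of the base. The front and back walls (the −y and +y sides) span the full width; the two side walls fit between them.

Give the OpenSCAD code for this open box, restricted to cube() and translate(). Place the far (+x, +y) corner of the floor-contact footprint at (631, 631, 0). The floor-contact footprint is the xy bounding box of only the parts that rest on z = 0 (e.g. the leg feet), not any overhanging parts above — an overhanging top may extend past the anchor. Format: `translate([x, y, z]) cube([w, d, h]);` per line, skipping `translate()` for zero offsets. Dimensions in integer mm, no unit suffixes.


translate([273, 431, 0]) cube([358, 200, 25]);
translate([273, 431, 25]) cube([358, 25, 369]);
translate([273, 606, 25]) cube([358, 25, 369]);
translate([273, 456, 25]) cube([25, 150, 369]);
translate([606, 456, 25]) cube([25, 150, 369]);


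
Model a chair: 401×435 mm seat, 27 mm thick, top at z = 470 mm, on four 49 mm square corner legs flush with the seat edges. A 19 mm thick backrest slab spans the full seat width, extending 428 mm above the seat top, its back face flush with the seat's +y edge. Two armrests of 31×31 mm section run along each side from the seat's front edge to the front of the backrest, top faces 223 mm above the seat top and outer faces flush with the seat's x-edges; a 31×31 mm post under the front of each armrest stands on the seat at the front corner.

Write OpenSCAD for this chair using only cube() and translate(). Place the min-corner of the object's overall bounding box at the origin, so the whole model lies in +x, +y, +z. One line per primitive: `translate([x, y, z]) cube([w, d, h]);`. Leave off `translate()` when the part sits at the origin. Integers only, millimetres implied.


// leg_h = 470 - 27 = 443
// arm post h = 223 - 31 = 192
translate([0, 0, 443]) cube([401, 435, 27]);
cube([49, 49, 443]);
translate([352, 0, 0]) cube([49, 49, 443]);
translate([0, 386, 0]) cube([49, 49, 443]);
translate([352, 386, 0]) cube([49, 49, 443]);
translate([0, 416, 470]) cube([401, 19, 428]);
translate([0, 0, 662]) cube([31, 416, 31]);
translate([370, 0, 662]) cube([31, 416, 31]);
translate([0, 0, 470]) cube([31, 31, 192]);
translate([370, 0, 470]) cube([31, 31, 192]);


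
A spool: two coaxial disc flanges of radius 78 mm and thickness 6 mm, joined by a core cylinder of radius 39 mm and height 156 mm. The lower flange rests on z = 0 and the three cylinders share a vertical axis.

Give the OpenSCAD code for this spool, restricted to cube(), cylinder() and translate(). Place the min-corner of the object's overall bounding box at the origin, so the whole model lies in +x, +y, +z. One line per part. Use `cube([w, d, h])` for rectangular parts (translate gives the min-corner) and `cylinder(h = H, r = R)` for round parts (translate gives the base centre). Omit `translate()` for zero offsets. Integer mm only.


translate([78, 78, 0]) cylinder(h = 6, r = 78);
translate([78, 78, 6]) cylinder(h = 156, r = 39);
translate([78, 78, 162]) cylinder(h = 6, r = 78);


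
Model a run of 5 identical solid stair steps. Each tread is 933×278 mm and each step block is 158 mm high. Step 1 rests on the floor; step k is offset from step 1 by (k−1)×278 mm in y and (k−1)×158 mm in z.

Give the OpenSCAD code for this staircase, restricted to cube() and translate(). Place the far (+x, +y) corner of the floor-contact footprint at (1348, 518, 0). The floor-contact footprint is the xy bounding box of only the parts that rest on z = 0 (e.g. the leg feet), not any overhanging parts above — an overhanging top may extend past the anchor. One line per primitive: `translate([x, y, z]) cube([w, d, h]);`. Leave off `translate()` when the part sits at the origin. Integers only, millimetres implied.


translate([415, 240, 0]) cube([933, 278, 158]);
translate([415, 518, 158]) cube([933, 278, 158]);
translate([415, 796, 316]) cube([933, 278, 158]);
translate([415, 1074, 474]) cube([933, 278, 158]);
translate([415, 1352, 632]) cube([933, 278, 158]);


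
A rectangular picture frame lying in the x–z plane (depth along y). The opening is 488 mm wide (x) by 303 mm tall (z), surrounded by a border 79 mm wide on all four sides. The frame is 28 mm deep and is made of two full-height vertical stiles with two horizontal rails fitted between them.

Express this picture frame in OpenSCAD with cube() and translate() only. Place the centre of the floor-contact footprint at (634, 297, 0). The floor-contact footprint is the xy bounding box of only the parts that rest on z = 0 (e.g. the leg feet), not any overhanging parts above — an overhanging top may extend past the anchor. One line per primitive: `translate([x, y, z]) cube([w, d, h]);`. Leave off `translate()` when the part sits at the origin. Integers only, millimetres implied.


translate([311, 283, 0]) cube([79, 28, 461]);
translate([878, 283, 0]) cube([79, 28, 461]);
translate([390, 283, 0]) cube([488, 28, 79]);
translate([390, 283, 382]) cube([488, 28, 79]);


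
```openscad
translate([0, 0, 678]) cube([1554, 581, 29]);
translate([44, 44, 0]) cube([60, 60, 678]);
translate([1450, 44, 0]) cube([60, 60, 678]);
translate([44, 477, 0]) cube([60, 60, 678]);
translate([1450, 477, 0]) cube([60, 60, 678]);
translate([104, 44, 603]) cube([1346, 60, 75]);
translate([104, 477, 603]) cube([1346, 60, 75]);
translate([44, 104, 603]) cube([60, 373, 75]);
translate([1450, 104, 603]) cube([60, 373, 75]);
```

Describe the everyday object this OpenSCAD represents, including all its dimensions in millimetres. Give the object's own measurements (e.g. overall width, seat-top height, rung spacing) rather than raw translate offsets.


A table: top 1554 mm (x) × 581 mm (y), 29 mm thick, upper face at z = 707 mm, on four 60×60 mm square legs, each inset 44 mm from the nearest pair of top edges from z = 0 to the bottom of the top. Four apron rails, 60 mm thick and 75 mm tall, run between adjacent legs with their top edges flush with the underside of the top and their outer faces flush with the legs' outer faces.


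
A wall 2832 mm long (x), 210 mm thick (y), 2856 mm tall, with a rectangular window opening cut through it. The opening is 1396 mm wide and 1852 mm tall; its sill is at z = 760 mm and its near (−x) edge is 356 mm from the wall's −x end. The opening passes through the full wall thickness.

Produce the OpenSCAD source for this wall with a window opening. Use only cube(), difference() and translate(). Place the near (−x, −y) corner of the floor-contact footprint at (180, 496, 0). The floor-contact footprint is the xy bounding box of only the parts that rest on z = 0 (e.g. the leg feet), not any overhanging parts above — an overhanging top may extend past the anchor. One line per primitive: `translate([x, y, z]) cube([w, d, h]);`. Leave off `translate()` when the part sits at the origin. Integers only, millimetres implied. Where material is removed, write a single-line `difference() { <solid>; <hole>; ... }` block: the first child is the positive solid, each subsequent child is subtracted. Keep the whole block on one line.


difference() { translate([180, 496, 0]) cube([2832, 210, 2856]); translate([536, 496, 760]) cube([1396, 210, 1852]); }


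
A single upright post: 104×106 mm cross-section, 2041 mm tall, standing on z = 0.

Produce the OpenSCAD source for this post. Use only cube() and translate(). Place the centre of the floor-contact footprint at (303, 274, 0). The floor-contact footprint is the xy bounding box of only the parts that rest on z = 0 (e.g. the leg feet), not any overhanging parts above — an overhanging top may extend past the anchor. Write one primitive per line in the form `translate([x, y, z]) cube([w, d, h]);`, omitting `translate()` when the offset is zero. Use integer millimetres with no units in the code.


translate([251, 221, 0]) cube([104, 106, 2041]);


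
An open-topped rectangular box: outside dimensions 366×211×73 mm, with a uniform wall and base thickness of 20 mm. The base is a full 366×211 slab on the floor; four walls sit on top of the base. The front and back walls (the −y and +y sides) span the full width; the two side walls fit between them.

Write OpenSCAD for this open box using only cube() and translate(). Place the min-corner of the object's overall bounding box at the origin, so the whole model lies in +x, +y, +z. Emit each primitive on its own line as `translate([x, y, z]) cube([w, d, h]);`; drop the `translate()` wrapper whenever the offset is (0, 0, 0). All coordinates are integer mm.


cube([366, 211, 20]);
translate([0, 0, 20]) cube([366, 20, 53]);
translate([0, 191, 20]) cube([366, 20, 53]);
translate([0, 20, 20]) cube([20, 171, 53]);
translate([346, 20, 20]) cube([20, 171, 53]);
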